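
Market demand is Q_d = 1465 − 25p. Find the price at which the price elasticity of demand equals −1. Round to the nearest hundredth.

29.30

For linear demand Q_d = a − bp, E = −bp/(a − bp). |E| = 1 ⇒ bp = a − bp ⇒ p = a/(2b).
p = 1465/(2·25) = 29.30.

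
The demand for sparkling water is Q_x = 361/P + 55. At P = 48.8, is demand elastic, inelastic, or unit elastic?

At P = 48.8, Q_x = 62.3975.
dQ_x/dP = −361/P² = −0.1516.
Point elasticity E = (dQ_x/dP)·(P/Q_x) = -0.1516 × 48.8/62.3975 ≈ -0.119.
|E| ≈ 0.119 < 1, so demand is inelastic.

inelastic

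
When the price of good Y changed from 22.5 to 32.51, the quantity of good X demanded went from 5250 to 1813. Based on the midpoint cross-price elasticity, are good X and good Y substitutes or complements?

complements

%ΔQ_x = (1813 − 5250)/[(5250+1813)/2] = -3437/3531.5 ≈ -0.9732.
%ΔP_y = (32.51 − 22.5)/[(22.5+32.51)/2] ≈ 0.3639.
E_xy = -0.9732/0.3639 ≈ -2.674.
E_xy < 0, so the goods are complements.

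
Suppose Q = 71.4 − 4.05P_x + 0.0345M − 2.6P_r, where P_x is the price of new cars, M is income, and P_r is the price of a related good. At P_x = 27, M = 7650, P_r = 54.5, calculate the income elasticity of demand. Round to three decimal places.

3.132

At the given point, Q = 71.4 − 4.05(27) + 0.0345(7650) − 2.6(54.5) = 71.4 − 109.35 + 263.925 − 141.7 = 84.275.
∂Q/∂M = +0.0345, so E_I = 0.0345·(7650/84.275) ≈ 3.132.
E_I > 1: normal good (luxury).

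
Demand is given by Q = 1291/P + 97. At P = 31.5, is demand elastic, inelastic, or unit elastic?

At P = 31.5, Q = 137.9841.
dQ/dP = −1291/P² = −1.3011.
Point elasticity E = (dQ/dP)·(P/Q) = -1.3011 × 31.5/137.9841 ≈ -0.297.
|E| ≈ 0.297 < 1, so demand is inelastic.

inelastic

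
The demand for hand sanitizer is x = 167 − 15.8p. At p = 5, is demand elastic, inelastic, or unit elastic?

At p = 5, x = 88.
dx/dp = −15.8.
Point elasticity E = (dx/dp)·(p/x) = -15.8 × 5/88 ≈ -0.898.
|E| ≈ 0.898 < 1, so demand is inelastic.

inelastic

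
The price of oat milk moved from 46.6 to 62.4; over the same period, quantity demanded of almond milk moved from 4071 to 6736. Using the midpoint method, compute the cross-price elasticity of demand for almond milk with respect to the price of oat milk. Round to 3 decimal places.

1.701

%ΔQ_x = (6736 − 4071)/[(4071+6736)/2] = 2665/5403.5 ≈ 0.4932.
%ΔP_y = (62.4 − 46.6)/[(46.6+62.4)/2] ≈ 0.2899.
E_xy = 0.4932/0.2899 ≈ 1.701.
E_xy > 0, so almond milk and oat milk are substitutes.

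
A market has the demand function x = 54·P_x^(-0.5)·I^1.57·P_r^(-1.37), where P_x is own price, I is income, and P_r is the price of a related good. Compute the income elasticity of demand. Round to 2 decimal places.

1.57

For a Cobb–Douglas (constant-elasticity) form x = A·I^α·…, the elasticity with respect to I equals the exponent α at every point.
Here the exponent on I is 1.57, so the income elasticity of demand is 1.57.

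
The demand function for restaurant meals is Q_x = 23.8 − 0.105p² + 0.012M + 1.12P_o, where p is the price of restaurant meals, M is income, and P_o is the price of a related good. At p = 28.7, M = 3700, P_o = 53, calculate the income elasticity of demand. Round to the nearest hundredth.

Substituting, Q_x = 23.8 − 0.105(28.7)² + 0.012(3700) + 1.12(53) = 23.8 − 86.4875 + 44.4 + 59.36 = 41.0726.
∂Q_x/∂M = +0.012, so E_I = 0.012·(3700/41.0726) ≈ 1.08.
E_I > 1: normal good (luxury).

1.08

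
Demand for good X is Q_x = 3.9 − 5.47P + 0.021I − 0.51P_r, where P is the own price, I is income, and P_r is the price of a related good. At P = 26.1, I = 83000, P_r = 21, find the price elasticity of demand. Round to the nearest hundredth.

-0.09

Q_x = 3.9 − 5.47(26.1) + 0.021(83000) − 0.51(21) = 3.9 − 142.767 + 1743 − 10.71 = 1593.423.
∂Q_x/∂P = −5.47, so E_p = (−5.47)·(26.1/1593.423) ≈ -0.09.
|E_p| < 1: demand is inelastic.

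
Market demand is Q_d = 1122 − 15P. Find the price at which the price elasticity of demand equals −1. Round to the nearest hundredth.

For linear demand Q_d = a − bP, E = −bP/(a − bP). |E| = 1 ⇒ bP = a − bP ⇒ P = a/(2b).
P = 1122/(2·15) = 37.40.

37.40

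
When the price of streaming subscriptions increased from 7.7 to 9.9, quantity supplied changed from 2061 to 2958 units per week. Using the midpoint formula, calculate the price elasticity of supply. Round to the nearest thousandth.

%Δq = (2958 − 2061)/[(2061 + 2958)/2] = 897/2509.5 ≈ 0.3574.
%ΔP = (9.9 − 7.7)/[(7.7 + 9.9)/2] = 2.2/8.8 ≈ 0.2500.
Arc elasticity E = %Δq/%ΔP ≈ 0.3574/0.2500 ≈ 1.430.
|E| > 1: supply is elastic over this range.

1.430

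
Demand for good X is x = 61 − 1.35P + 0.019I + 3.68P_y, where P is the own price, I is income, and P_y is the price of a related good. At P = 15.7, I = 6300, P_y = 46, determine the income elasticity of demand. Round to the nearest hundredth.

0.36

Substituting, x = 61 − 1.35(15.7) + 0.019(6300) + 3.68(46) = 61 − 21.195 + 119.7 + 169.28 = 328.785.
∂x/∂I = +0.019, so E_I = 0.019·(6300/328.785) ≈ 0.36.
E_I ∈ (0,1): normal good (necessity).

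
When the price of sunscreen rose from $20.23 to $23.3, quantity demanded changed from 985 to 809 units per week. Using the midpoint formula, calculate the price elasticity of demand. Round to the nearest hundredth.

%Δq = (809 − 985)/[(985 + 809)/2] = -176/897 ≈ -0.1962.
%ΔP = (23.3 − 20.23)/[(20.23 + 23.3)/2] = 3.07/21.765 ≈ 0.1411.
Arc elasticity E = %Δq/%ΔP ≈ -0.1962/0.1411 ≈ -1.39.
|E| > 1: demand is elastic over this range.

-1.39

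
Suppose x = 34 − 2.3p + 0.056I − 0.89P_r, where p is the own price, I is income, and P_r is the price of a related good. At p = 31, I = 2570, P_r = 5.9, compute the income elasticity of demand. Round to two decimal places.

At the given point, x = 34 − 2.3(31) + 0.056(2570) − 0.89(5.9) = 34 − 71.3 + 143.92 − 5.251 = 101.369.
∂x/∂I = +0.056, so E_I = 0.056·(2570/101.369) ≈ 1.42.
E_I > 1: normal good (luxury).

1.42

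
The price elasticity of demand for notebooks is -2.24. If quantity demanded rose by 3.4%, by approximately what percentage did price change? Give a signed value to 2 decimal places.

-1.52

%ΔQ ≈ E × %ΔP ⇒ %ΔP = %ΔQ / E = (3.4%)/(-2.24) ≈ -1.52%.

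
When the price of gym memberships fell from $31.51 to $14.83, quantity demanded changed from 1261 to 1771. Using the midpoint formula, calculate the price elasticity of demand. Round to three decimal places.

-0.467

%ΔQ = (1771 − 1261)/[(1261 + 1771)/2] = 510/1516 ≈ 0.3364.
%ΔP = (14.83 − 31.51)/[(31.51 + 14.83)/2] = -16.68/23.17 ≈ -0.7199.
Arc elasticity E = %ΔQ/%ΔP ≈ 0.3364/-0.7199 ≈ -0.467.
|E| < 1: demand is inelastic over this range.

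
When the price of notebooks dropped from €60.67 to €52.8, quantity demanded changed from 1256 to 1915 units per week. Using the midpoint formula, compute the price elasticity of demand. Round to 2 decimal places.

%ΔQ = (1915 − 1256)/[(1256 + 1915)/2] = 659/1585.5 ≈ 0.4156.
%ΔP = (52.8 − 60.67)/[(60.67 + 52.8)/2] = -7.87/56.735 ≈ -0.1387.
Arc elasticity E = %ΔQ/%ΔP ≈ 0.4156/-0.1387 ≈ -3.00.
|E| > 1: demand is elastic over this range.

-3.00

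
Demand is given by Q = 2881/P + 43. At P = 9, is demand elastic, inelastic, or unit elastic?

inelastic

At P = 9, Q = 363.1111.
dQ/dP = −2881/P² = −35.5679.
Point elasticity E = (dQ/dP)·(P/Q) = -35.5679 × 9/363.1111 ≈ -0.882.
|E| ≈ 0.882 < 1, so demand is inelastic.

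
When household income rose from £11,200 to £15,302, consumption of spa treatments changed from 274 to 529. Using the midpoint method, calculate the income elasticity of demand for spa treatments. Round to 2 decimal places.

%ΔQ = (529 − 274)/[(274+529)/2] = 255/401.5 ≈ 0.6351.
%ΔI = (15,302 − 11,200)/[(11,200+15,302)/2] = 4102/13251 ≈ 0.3096.
E_I = %ΔQ/%ΔI ≈ 2.05.
E_I > 1: normal good (luxury).

2.05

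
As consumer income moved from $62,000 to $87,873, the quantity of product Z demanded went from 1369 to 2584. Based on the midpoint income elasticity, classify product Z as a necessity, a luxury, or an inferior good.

%ΔQ = (2584 − 1369)/[(1369+2584)/2] = 1215/1976.5 ≈ 0.6147.
%ΔI = (87,873 − 62,000)/[(62,000+87,873)/2] = 25873/74936.5 ≈ 0.3453.
E_I = %ΔQ/%ΔI ≈ 1.780.
E_I > 1: normal good (luxury).

luxury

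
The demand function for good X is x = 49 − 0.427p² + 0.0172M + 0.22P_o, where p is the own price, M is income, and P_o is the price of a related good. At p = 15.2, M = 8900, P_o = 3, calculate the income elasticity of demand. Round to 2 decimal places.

Substituting, x = 49 − 0.427(15.2)² + 0.0172(8900) + 0.22(3) = 49 − 98.6541 + 153.08 + 0.66 = 104.0859.
∂x/∂M = +0.0172, so E_I = 0.0172·(8900/104.0859) ≈ 1.47.
E_I > 1: normal good (luxury).

1.47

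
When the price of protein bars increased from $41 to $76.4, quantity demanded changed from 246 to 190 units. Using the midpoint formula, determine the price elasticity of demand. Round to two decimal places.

-0.43

%Δq = (190 − 246)/[(246 + 190)/2] = -56/218 ≈ -0.2569.
%Δp = (76.4 − 41)/[(41 + 76.4)/2] = 35.4/58.7 ≈ 0.6031.
Arc elasticity E = %Δq/%Δp ≈ -0.2569/0.6031 ≈ -0.43.
|E| < 1: demand is inelastic over this range.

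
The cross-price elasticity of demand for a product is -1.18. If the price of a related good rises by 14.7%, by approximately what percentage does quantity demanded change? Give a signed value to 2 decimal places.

-17.35

%ΔQ ≈ E × %ΔP_y = (-1.18) × (14.7%) ≈ -17.35%.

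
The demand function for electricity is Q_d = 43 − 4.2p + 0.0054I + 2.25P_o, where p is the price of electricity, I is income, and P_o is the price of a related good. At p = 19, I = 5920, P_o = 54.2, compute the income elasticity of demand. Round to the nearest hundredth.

Evaluating quantity at (p, I, P_o) gives Q_d = 43 − 4.2(19) + 0.0054(5920) + 2.25(54.2) = 43 − 79.8 + 31.968 + 121.95 = 117.118.
∂Q_d/∂I = +0.0054, so E_I = 0.0054·(5920/117.118) ≈ 0.27.
E_I ∈ (0,1): normal good (necessity).

0.27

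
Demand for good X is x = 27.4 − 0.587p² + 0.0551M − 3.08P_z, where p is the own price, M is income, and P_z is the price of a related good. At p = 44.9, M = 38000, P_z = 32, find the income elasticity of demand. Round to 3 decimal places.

First evaluate x: 27.4 − 0.587(44.9)² + 0.0551(38000) − 3.08(32) = 27.4 − 1183.3979 + 2093.8 − 98.56 = 839.2421.
∂x/∂M = +0.0551, so E_I = 0.0551·(38000/839.2421) ≈ 2.495.
E_I > 1: normal good (luxury).

2.495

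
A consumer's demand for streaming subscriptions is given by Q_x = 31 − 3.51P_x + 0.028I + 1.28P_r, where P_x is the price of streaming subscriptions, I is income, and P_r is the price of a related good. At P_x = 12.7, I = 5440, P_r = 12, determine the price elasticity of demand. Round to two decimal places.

-0.29

Q_x = 31 − 3.51(12.7) + 0.028(5440) + 1.28(12) = 31 − 44.577 + 152.32 + 15.36 = 154.103.
∂Q_x/∂P_x = −3.51, so E_p = (−3.51)·(12.7/154.103) ≈ -0.29.
|E_p| < 1: demand is inelastic.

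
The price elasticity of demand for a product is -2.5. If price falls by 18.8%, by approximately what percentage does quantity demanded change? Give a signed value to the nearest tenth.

%ΔQ ≈ E × %ΔP = (-2.5) × (-18.8%) = 47.0%.

47.0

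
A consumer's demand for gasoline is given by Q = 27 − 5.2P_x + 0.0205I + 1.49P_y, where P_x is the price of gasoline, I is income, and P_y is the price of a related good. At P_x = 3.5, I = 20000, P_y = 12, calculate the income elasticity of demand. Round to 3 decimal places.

0.939

At the given point, Q = 27 − 5.2(3.5) + 0.0205(20000) + 1.49(12) = 27 − 18.2 + 410 + 17.88 = 436.68.
∂Q/∂I = +0.0205, so E_I = 0.0205·(20000/436.68) ≈ 0.939.
E_I ∈ (0,1): normal good (necessity).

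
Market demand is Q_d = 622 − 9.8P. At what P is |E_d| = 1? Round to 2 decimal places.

31.73

For linear demand Q_d = a − bP, E = −bP/(a − bP). |E| = 1 ⇒ bP = a − bP ⇒ P = a/(2b).
P = 622/(2·9.8) ≈ 31.73.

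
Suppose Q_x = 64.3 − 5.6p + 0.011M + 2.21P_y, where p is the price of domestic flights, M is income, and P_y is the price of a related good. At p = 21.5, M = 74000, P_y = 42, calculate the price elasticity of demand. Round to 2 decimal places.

At the given point, Q_x = 64.3 − 5.6(21.5) + 0.011(74000) + 2.21(42) = 64.3 − 120.4 + 814 + 92.82 = 850.72.
∂Q_x/∂p = −5.6, so E_p = (−5.6)·(21.5/850.72) ≈ -0.14.
|E_p| < 1: demand is inelastic.

-0.14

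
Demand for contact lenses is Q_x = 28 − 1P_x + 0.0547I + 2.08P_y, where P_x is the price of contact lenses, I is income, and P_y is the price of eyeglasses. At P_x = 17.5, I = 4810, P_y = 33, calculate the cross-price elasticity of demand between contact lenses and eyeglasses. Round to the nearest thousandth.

First evaluate Q_x: 28 − 1(17.5) + 0.0547(4810) + 2.08(33) = 28 − 17.5 + 263.107 + 68.64 = 342.247.
∂Q_x/∂P_y = +2.08, so E_xy = 2.08·(33/342.247) ≈ 0.201.
E_xy > 0: the goods are substitutes.

0.201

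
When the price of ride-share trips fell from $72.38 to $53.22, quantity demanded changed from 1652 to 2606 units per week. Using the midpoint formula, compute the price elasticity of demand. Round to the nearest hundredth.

-1.47

%Δq = (2606 − 1652)/[(1652 + 2606)/2] = 954/2129 ≈ 0.4481.
%Δp = (53.22 − 72.38)/[(72.38 + 53.22)/2] = -19.16/62.8 ≈ -0.3051.
Arc elasticity E = %Δq/%Δp ≈ 0.4481/-0.3051 ≈ -1.47.
|E| > 1: demand is elastic over this range.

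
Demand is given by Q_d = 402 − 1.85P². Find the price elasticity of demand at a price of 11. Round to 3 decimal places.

-2.513

At P = 11, Q_d = 178.15.
dQ_d/dP = −2·1.85·P = −40.7.
Point elasticity E = (dQ_d/dP)·(P/Q_d) = -40.7 × 11/178.15 ≈ -2.513.
|E| > 1, so demand is elastic at this price.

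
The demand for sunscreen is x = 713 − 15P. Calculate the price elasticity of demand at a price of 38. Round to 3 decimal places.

-3.986

At P = 38, x = 143.
dx/dP = −15.
Point elasticity E = (dx/dP)·(P/x) = -15 × 38/143 ≈ -3.986.
|E| > 1, so demand is elastic at this price.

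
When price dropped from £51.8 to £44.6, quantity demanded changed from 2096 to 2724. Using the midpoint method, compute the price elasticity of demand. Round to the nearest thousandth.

%Δq = (2724 − 2096)/[(2096 + 2724)/2] = 628/2410 ≈ 0.2606.
%Δp = (44.6 − 51.8)/[(51.8 + 44.6)/2] = -7.2/48.2 ≈ -0.1494.
Arc elasticity E = %Δq/%Δp ≈ 0.2606/-0.1494 ≈ -1.744.
|E| > 1: demand is elastic over this range.

-1.744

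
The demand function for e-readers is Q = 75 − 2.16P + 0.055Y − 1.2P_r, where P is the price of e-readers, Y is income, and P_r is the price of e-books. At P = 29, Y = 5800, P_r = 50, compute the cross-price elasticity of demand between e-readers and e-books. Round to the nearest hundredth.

-0.22

Q = 75 − 2.16(29) + 0.055(5800) − 1.2(50) = 75 − 62.64 + 319 − 60 = 271.36.
∂Q/∂P_r = −1.2, so E_xy = -1.2·(50/271.36) ≈ -0.22.
E_xy < 0: the goods are complements.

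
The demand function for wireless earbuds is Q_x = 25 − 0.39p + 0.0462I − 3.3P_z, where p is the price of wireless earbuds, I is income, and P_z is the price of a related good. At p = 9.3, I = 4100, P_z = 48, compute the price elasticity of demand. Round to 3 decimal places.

At the given point, Q_x = 25 − 0.39(9.3) + 0.0462(4100) − 3.3(48) = 25 − 3.627 + 189.42 − 158.4 = 52.393.
∂Q_x/∂p = −0.39, so E_p = (−0.39)·(9.3/52.393) ≈ -0.069.
|E_p| < 1: demand is inelastic.

-0.069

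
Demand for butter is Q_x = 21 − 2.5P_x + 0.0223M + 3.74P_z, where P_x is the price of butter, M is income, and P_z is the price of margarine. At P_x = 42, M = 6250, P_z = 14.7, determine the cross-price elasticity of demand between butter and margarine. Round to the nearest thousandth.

0.498

At the given point, Q_x = 21 − 2.5(42) + 0.0223(6250) + 3.74(14.7) = 21 − 105 + 139.375 + 54.978 = 110.353.
∂Q_x/∂P_z = +3.74, so E_xy = 3.74·(14.7/110.353) ≈ 0.498.
E_xy > 0: the goods are substitutes.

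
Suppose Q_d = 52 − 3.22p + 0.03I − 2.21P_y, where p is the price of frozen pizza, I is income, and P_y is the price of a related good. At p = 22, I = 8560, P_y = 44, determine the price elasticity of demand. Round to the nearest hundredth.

Q_d = 52 − 3.22(22) + 0.03(8560) − 2.21(44) = 52 − 70.84 + 256.8 − 97.24 = 140.72.
∂Q_d/∂p = −3.22, so E_p = (−3.22)·(22/140.72) ≈ -0.50.
|E_p| < 1: demand is inelastic.

-0.50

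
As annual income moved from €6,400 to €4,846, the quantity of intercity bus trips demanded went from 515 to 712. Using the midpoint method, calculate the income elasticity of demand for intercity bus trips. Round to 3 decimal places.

%ΔQ = (712 − 515)/[(515+712)/2] = 197/613.5 ≈ 0.3211.
%ΔM = (4,846 − 6,400)/[(6,400+4,846)/2] = -1554/5623 ≈ -0.2764.
E_I = %ΔQ/%ΔM ≈ -1.162.
E_I < 0: inferior good.

-1.162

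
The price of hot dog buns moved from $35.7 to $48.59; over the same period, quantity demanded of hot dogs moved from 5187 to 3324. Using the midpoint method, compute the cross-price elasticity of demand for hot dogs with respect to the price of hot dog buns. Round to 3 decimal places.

%ΔQ_x = (3324 − 5187)/[(5187+3324)/2] = -1863/4255.5 ≈ -0.4378.
%ΔP_y = (48.59 − 35.7)/[(35.7+48.59)/2] ≈ 0.3058.
E_xy = -0.4378/0.3058 ≈ -1.431.
E_xy < 0, so hot dogs and hot dog buns are complements.

-1.431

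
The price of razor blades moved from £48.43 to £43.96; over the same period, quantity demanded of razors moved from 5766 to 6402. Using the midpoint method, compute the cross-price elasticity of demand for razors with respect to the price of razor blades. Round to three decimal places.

%ΔQ_x = (6402 − 5766)/[(5766+6402)/2] = 636/6084 ≈ 0.1045.
%ΔP_y = (43.96 − 48.43)/[(48.43+43.96)/2] ≈ -0.0968.
E_xy = 0.1045/-0.0968 ≈ -1.080.
E_xy < 0, so razors and razor blades are complements.

-1.080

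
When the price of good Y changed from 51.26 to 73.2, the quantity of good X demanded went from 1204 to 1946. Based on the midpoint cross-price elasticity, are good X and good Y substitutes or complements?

substitutes

%ΔQ_x = (1946 − 1204)/[(1204+1946)/2] = 742/1575 ≈ 0.4711.
%ΔP_y = (73.2 − 51.26)/[(51.26+73.2)/2] ≈ 0.3526.
E_xy = 0.4711/0.3526 ≈ 1.336.
E_xy > 0, so the goods are substitutes.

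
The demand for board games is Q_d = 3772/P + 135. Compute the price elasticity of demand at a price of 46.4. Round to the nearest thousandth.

At P = 46.4, Q_d = 216.2931.
dQ_d/dP = −3772/P² = −1.752.
Point elasticity E = (dQ_d/dP)·(P/Q_d) = -1.752 × 46.4/216.2931 ≈ -0.376.
|E| < 1, so demand is inelastic at this price.

-0.376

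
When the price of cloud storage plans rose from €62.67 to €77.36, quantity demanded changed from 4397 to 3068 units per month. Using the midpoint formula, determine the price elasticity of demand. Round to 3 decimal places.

-1.697

%ΔQ = (3068 − 4397)/[(4397 + 3068)/2] = -1329/3732.5 ≈ -0.3561.
%ΔP = (77.36 − 62.67)/[(62.67 + 77.36)/2] = 14.69/70.015 ≈ 0.2098.
Arc elasticity E = %ΔQ/%ΔP ≈ -0.3561/0.2098 ≈ -1.697.
|E| > 1: demand is elastic over this range.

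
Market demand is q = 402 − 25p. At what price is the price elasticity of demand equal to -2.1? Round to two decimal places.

10.89

Set −bp/(a − bp) = −2.1 ⇒ bp = 2.1(a − bp) ⇒ bp(1+2.1) = 2.1·a.
p = 2.1·402/(25·3.1) ≈ 10.89.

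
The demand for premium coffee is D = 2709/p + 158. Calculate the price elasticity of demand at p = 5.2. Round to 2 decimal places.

At p = 5.2, D = 678.9615.
dD/dp = −2709/p² = −100.1849.
Point elasticity E = (dD/dp)·(p/D) = -100.1849 × 5.2/678.9615 ≈ -0.77.
|E| < 1, so demand is inelastic at this price.

-0.77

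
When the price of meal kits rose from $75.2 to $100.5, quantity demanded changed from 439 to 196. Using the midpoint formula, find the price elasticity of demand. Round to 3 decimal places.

%Δq = (196 − 439)/[(439 + 196)/2] = -243/317.5 ≈ -0.7654.
%ΔP = (100.5 − 75.2)/[(75.2 + 100.5)/2] = 25.3/87.85 ≈ 0.2880.
Arc elasticity E = %Δq/%ΔP ≈ -0.7654/0.2880 ≈ -2.658.
|E| > 1: demand is elastic over this range.

-2.658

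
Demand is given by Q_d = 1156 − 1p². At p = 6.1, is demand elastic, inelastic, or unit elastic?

At p = 6.1, Q_d = 1118.79.
dQ_d/dp = −2·1·p = −12.2.
Point elasticity E = (dQ_d/dp)·(p/Q_d) = -12.2 × 6.1/1118.79 ≈ -0.067.
|E| ≈ 0.067 < 1, so demand is inelastic.

inelastic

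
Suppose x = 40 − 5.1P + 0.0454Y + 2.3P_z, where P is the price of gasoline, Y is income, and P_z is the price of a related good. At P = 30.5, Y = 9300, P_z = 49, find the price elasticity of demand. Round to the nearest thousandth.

First evaluate x: 40 − 5.1(30.5) + 0.0454(9300) + 2.3(49) = 40 − 155.55 + 422.22 + 112.7 = 419.37.
∂x/∂P = −5.1, so E_p = (−5.1)·(30.5/419.37) ≈ -0.371.
|E_p| < 1: demand is inelastic.

-0.371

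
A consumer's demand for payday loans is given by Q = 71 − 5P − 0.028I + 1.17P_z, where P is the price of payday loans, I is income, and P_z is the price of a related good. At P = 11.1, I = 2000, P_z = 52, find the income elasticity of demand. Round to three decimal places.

Evaluating quantity at (P, I, P_z) gives Q = 71 − 5(11.1) − 0.028(2000) + 1.17(52) = 71 − 55.5 − 56 + 60.84 = 20.34.
∂Q/∂I = −0.028, so E_I = -0.028·(2000/20.34) ≈ -2.753.
E_I < 0: inferior good.

-2.753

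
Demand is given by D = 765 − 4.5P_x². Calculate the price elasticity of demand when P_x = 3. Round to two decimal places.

-0.11

At P_x = 3, D = 724.5.
dD/dP_x = −2·4.5·P_x = −27.
Point elasticity E = (dD/dP_x)·(P_x/D) = -27 × 3/724.5 ≈ -0.11.
|E| < 1, so demand is inelastic at this price.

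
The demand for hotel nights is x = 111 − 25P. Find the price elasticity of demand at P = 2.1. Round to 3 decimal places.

At P = 2.1, x = 58.5.
dx/dP = −25.
Point elasticity E = (dx/dP)·(P/x) = -25 × 2.1/58.5 ≈ -0.897.
|E| < 1, so demand is inelastic at this price.

-0.897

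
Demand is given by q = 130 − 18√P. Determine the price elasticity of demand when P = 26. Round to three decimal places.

-1.201

At P = 26, q = 38.2176.
dq/dP = −18/(2√P) = −18/(2·5.099).
Point elasticity E = (dq/dP)·(P/q) = -1.765 × 26/38.2176 ≈ -1.201.
|E| > 1, so demand is elastic at this price.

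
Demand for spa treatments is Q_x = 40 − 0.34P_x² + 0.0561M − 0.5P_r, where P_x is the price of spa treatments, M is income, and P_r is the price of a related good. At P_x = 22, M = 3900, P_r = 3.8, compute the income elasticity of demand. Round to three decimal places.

2.370

Q_x = 40 − 0.34(22)² + 0.0561(3900) − 0.5(3.8) = 40 − 164.56 + 218.79 − 1.9 = 92.33.
∂Q_x/∂M = +0.0561, so E_I = 0.0561·(3900/92.33) ≈ 2.370.
E_I > 1: normal good (luxury).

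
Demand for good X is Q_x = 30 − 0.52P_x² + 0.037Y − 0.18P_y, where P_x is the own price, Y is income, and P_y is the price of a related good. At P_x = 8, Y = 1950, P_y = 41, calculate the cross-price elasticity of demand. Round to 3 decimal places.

Q_x = 30 − 0.52(8)² + 0.037(1950) − 0.18(41) = 30 − 33.28 + 72.15 − 7.38 = 61.49.
∂Q_x/∂P_y = −0.18, so E_xy = -0.18·(41/61.49) ≈ -0.120.
E_xy < 0: the goods are complements.

-0.120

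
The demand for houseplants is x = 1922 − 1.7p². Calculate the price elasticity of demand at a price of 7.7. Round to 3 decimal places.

-0.111

At p = 7.7, x = 1821.207.
dx/dp = −2·1.7·p = −26.18.
Point elasticity E = (dx/dp)·(p/x) = -26.18 × 7.7/1821.207 ≈ -0.111.
|E| < 1, so demand is inelastic at this price.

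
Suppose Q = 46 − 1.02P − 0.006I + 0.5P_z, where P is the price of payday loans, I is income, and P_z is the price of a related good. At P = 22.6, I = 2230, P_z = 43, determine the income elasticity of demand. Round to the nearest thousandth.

-0.431

Evaluating quantity at (P, I, P_z) gives Q = 46 − 1.02(22.6) − 0.006(2230) + 0.5(43) = 46 − 23.052 − 13.38 + 21.5 = 31.068.
∂Q/∂I = −0.006, so E_I = -0.006·(2230/31.068) ≈ -0.431.
E_I < 0: inferior good.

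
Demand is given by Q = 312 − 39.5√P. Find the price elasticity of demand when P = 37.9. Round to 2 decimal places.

-1.77

At P = 37.9, Q = 68.8262.
dQ/dP = −39.5/(2√P) = −39.5/(2·6.1563).
Point elasticity E = (dQ/dP)·(P/Q) = -3.2081 × 37.9/68.8262 ≈ -1.77.
|E| > 1, so demand is elastic at this price.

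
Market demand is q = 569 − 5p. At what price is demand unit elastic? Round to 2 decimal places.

For linear demand q = a − bp, E = −bp/(a − bp). |E| = 1 ⇒ bp = a − bp ⇒ p = a/(2b).
p = 569/(2·5) = 56.90.

56.90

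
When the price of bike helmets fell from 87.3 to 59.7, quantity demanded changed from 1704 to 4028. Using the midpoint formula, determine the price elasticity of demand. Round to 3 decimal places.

%ΔQ = (4028 − 1704)/[(1704 + 4028)/2] = 2324/2866 ≈ 0.8109.
%ΔP = (59.7 − 87.3)/[(87.3 + 59.7)/2] = -27.6/73.5 ≈ -0.3755.
Arc elasticity E = %ΔQ/%ΔP ≈ 0.8109/-0.3755 ≈ -2.159.
|E| > 1: demand is elastic over this range.

-2.159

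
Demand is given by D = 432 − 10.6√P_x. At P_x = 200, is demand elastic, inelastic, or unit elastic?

inelastic

At P_x = 200, D = 282.0934.
dD/dP_x = −10.6/(2√P_x) = −10.6/(2·14.1421).
Point elasticity E = (dD/dP_x)·(P_x/D) = -0.3748 × 200/282.0934 ≈ -0.266.
|E| ≈ 0.266 < 1, so demand is inelastic.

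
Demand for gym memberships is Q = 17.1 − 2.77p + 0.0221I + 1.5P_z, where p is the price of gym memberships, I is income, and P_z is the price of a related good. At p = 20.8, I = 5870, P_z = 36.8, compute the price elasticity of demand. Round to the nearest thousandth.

Evaluating quantity at (p, I, P_z) gives Q = 17.1 − 2.77(20.8) + 0.0221(5870) + 1.5(36.8) = 17.1 − 57.616 + 129.727 + 55.2 = 144.411.
∂Q/∂p = −2.77, so E_p = (−2.77)·(20.8/144.411) ≈ -0.399.
|E_p| < 1: demand is inelastic.

-0.399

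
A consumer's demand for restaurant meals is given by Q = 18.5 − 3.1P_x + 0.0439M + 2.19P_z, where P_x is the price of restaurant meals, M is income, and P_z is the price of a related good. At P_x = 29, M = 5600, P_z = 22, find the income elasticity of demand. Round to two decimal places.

Q = 18.5 − 3.1(29) + 0.0439(5600) + 2.19(22) = 18.5 − 89.9 + 245.84 + 48.18 = 222.62.
∂Q/∂M = +0.0439, so E_I = 0.0439·(5600/222.62) ≈ 1.10.
E_I > 1: normal good (luxury).

1.10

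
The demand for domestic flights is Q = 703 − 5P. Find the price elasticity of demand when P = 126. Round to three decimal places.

-8.630

At P = 126, Q = 73.
dQ/dP = −5.
Point elasticity E = (dQ/dP)·(P/Q) = -5 × 126/73 ≈ -8.630.
|E| > 1, so demand is elastic at this price.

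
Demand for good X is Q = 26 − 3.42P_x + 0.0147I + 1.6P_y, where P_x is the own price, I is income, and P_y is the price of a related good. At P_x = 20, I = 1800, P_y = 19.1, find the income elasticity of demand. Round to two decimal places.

Evaluating quantity at (P_x, I, P_y) gives Q = 26 − 3.42(20) + 0.0147(1800) + 1.6(19.1) = 26 − 68.4 + 26.46 + 30.56 = 14.62.
∂Q/∂I = +0.0147, so E_I = 0.0147·(1800/14.62) ≈ 1.81.
E_I > 1: normal good (luxury).

1.81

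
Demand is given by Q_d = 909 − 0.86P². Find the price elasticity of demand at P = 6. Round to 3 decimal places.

At P = 6, Q_d = 878.04.
dQ_d/dP = −2·0.86·P = −10.32.
Point elasticity E = (dQ_d/dP)·(P/Q_d) = -10.32 × 6/878.04 ≈ -0.071.
|E| < 1, so demand is inelastic at this price.

-0.071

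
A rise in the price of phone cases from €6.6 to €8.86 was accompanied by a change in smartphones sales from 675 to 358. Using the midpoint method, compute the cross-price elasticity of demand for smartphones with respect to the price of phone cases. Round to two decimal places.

-2.10

%ΔQ_x = (358 − 675)/[(675+358)/2] = -317/516.5 ≈ -0.6137.
%ΔP_y = (8.86 − 6.6)/[(6.6+8.86)/2] ≈ 0.2924.
E_xy = -0.6137/0.2924 ≈ -2.10.
E_xy < 0, so smartphones and phone cases are complements.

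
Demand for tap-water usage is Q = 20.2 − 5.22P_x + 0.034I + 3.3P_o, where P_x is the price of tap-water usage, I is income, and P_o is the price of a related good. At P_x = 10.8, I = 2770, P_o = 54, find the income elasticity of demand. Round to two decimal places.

At the given point, Q = 20.2 − 5.22(10.8) + 0.034(2770) + 3.3(54) = 20.2 − 56.376 + 94.18 + 178.2 = 236.204.
∂Q/∂I = +0.034, so E_I = 0.034·(2770/236.204) ≈ 0.40.
E_I ∈ (0,1): normal good (necessity).

0.40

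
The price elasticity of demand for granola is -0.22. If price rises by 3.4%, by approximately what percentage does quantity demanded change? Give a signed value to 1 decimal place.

-0.7

%ΔQ ≈ E × %ΔP = (-0.22) × (3.4%) ≈ -0.7%.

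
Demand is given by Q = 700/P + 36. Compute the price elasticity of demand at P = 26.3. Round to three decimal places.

At P = 26.3, Q = 62.616.
dQ/dP = −700/P² = −1.012.
Point elasticity E = (dQ/dP)·(P/Q) = -1.012 × 26.3/62.616 ≈ -0.425.
|E| < 1, so demand is inelastic at this price.

-0.425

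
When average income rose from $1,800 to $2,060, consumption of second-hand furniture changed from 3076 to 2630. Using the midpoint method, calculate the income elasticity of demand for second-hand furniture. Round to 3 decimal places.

%ΔQ = (2630 − 3076)/[(3076+2630)/2] = -446/2853 ≈ -0.1563.
%ΔY = (2,060 − 1,800)/[(1,800+2,060)/2] = 260/1930 ≈ 0.1347.
E_I = %ΔQ/%ΔY ≈ -1.160.
E_I < 0: inferior good.

-1.160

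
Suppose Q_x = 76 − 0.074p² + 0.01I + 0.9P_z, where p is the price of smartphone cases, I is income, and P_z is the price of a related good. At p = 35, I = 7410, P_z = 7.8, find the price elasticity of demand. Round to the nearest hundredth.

Q_x = 76 − 0.074(35)² + 0.01(7410) + 0.9(7.8) = 76 − 90.65 + 74.1 + 7.02 = 66.47.
∂Q_x/∂p = −2·0.074·p = -5.18, so E_p = -5.18·(35/66.47) ≈ -2.73.
|E_p| > 1: demand is elastic.

-2.73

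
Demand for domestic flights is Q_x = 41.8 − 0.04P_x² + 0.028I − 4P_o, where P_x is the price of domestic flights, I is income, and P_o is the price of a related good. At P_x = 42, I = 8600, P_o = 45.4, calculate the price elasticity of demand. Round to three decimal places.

-4.636

Substituting, Q_x = 41.8 − 0.04(42)² + 0.028(8600) − 4(45.4) = 41.8 − 70.56 + 240.8 − 181.6 = 30.44.
∂Q_x/∂P_x = −2·0.04·P_x = -3.36, so E_p = -3.36·(42/30.44) ≈ -4.636.
|E_p| > 1: demand is elastic.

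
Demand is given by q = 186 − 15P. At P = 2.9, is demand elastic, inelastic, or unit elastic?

At P = 2.9, q = 142.5.
dq/dP = −15.
Point elasticity E = (dq/dP)·(P/q) = -15 × 2.9/142.5 ≈ -0.305.
|E| ≈ 0.305 < 1, so demand is inelastic.

inelastic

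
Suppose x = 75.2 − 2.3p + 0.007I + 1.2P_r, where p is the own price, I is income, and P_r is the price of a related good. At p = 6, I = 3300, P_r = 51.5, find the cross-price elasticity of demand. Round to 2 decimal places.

0.42

Substituting, x = 75.2 − 2.3(6) + 0.007(3300) + 1.2(51.5) = 75.2 − 13.8 + 23.1 + 61.8 = 146.3.
∂x/∂P_r = +1.2, so E_xy = 1.2·(51.5/146.3) ≈ 0.42.
E_xy > 0: the goods are substitutes.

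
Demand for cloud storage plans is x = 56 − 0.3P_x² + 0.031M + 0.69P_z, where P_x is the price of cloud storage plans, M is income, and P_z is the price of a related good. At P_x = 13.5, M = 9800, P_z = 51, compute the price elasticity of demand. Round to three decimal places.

Substituting, x = 56 − 0.3(13.5)² + 0.031(9800) + 0.69(51) = 56 − 54.675 + 303.8 + 35.19 = 340.315.
∂x/∂P_x = −2·0.3·P_x = -8.1, so E_p = -8.1·(13.5/340.315) ≈ -0.321.
|E_p| < 1: demand is inelastic.

-0.321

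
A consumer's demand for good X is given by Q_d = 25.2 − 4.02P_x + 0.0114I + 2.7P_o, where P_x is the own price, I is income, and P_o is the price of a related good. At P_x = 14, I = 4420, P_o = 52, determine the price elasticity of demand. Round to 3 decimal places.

-0.352

First evaluate Q_d: 25.2 − 4.02(14) + 0.0114(4420) + 2.7(52) = 25.2 − 56.28 + 50.388 + 140.4 = 159.708.
∂Q_d/∂P_x = −4.02, so E_p = (−4.02)·(14/159.708) ≈ -0.352.
|E_p| < 1: demand is inelastic.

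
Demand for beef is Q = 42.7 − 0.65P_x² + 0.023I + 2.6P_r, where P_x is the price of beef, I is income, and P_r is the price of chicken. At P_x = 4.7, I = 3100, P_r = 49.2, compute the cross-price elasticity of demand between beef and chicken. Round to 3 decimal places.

0.562

First evaluate Q: 42.7 − 0.65(4.7)² + 0.023(3100) + 2.6(49.2) = 42.7 − 14.3585 + 71.3 + 127.92 = 227.5615.
∂Q/∂P_r = +2.6, so E_xy = 2.6·(49.2/227.5615) ≈ 0.562.
E_xy > 0: the goods are substitutes.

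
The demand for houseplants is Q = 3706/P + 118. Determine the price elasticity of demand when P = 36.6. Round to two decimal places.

-0.46

At P = 36.6, Q = 219.2568.
dQ/dP = −3706/P² = −2.7666.
Point elasticity E = (dQ/dP)·(P/Q) = -2.7666 × 36.6/219.2568 ≈ -0.46.
|E| < 1, so demand is inelastic at this price.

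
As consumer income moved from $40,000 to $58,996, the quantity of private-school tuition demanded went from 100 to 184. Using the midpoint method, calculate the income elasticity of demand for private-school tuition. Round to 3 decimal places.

1.541

%ΔQ = (184 − 100)/[(100+184)/2] = 84/142 ≈ 0.5915.
%ΔI = (58,996 − 40,000)/[(40,000+58,996)/2] = 18996/49498 ≈ 0.3838.
E_I = %ΔQ/%ΔI ≈ 1.541.
E_I > 1: normal good (luxury).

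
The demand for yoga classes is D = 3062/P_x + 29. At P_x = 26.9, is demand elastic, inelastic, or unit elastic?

inelastic

At P_x = 26.9, D = 142.829.
dD/dP_x = −3062/P_x² = −4.2316.
Point elasticity E = (dD/dP_x)·(P_x/D) = -4.2316 × 26.9/142.829 ≈ -0.797.
|E| ≈ 0.797 < 1, so demand is inelastic.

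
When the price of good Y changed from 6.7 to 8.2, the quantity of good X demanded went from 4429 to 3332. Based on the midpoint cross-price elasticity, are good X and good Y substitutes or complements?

complements

%ΔQ_x = (3332 − 4429)/[(4429+3332)/2] = -1097/3880.5 ≈ -0.2827.
%ΔP_y = (8.2 − 6.7)/[(6.7+8.2)/2] ≈ 0.2013.
E_xy = -0.2827/0.2013 ≈ -1.404.
E_xy < 0, so the goods are complements.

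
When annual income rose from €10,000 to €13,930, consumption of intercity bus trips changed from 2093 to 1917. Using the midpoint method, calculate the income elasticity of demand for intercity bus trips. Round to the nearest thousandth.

-0.267

%ΔQ = (1917 − 2093)/[(2093+1917)/2] = -176/2005 ≈ -0.0878.
%ΔM = (13,930 − 10,000)/[(10,000+13,930)/2] = 3930/11965 ≈ 0.3285.
E_I = %ΔQ/%ΔM ≈ -0.267.
E_I < 0: inferior good.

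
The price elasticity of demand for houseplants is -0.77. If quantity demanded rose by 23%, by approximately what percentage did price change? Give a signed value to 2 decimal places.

%ΔQ ≈ E × %ΔP ⇒ %ΔP = %ΔQ / E = (23%)/(-0.77) ≈ -29.87%.

-29.87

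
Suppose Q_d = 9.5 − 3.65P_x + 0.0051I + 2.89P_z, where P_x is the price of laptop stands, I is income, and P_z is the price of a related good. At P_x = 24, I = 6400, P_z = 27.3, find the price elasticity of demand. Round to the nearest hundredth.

At the given point, Q_d = 9.5 − 3.65(24) + 0.0051(6400) + 2.89(27.3) = 9.5 − 87.6 + 32.64 + 78.897 = 33.437.
∂Q_d/∂P_x = −3.65, so E_p = (−3.65)·(24/33.437) ≈ -2.62.
|E_p| > 1: demand is elastic.

-2.62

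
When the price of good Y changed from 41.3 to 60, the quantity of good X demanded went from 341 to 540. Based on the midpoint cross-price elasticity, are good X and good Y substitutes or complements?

substitutes

%ΔQ_x = (540 − 341)/[(341+540)/2] = 199/440.5 ≈ 0.4518.
%ΔP_y = (60 − 41.3)/[(41.3+60)/2] ≈ 0.3692.
E_xy = 0.4518/0.3692 ≈ 1.224.
E_xy > 0, so the goods are substitutes.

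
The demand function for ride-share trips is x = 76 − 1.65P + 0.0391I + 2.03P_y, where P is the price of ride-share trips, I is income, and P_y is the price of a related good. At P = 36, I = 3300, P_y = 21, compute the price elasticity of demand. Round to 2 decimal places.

At the given point, x = 76 − 1.65(36) + 0.0391(3300) + 2.03(21) = 76 − 59.4 + 129.03 + 42.63 = 188.26.
∂x/∂P = −1.65, so E_p = (−1.65)·(36/188.26) ≈ -0.32.
|E_p| < 1: demand is inelastic.

-0.32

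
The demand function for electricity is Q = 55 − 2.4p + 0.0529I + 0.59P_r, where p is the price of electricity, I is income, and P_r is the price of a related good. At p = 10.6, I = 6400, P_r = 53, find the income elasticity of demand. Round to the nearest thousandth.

Substituting, Q = 55 − 2.4(10.6) + 0.0529(6400) + 0.59(53) = 55 − 25.44 + 338.56 + 31.27 = 399.39.
∂Q/∂I = +0.0529, so E_I = 0.0529·(6400/399.39) ≈ 0.848.
E_I ∈ (0,1): normal good (necessity).

0.848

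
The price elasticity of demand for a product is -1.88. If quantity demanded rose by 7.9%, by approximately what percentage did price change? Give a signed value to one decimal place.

%ΔQ ≈ E × %ΔP ⇒ %ΔP = %ΔQ / E = (7.9%)/(-1.88) ≈ -4.2%.

-4.2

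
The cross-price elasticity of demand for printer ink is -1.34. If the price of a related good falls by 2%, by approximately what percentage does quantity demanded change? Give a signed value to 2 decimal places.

%ΔQ ≈ E × %ΔP_y = (-1.34) × (-2%) = 2.68%.

2.68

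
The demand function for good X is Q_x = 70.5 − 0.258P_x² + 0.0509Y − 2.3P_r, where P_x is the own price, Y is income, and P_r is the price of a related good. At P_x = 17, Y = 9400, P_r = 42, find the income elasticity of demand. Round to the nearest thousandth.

Substituting, Q_x = 70.5 − 0.258(17)² + 0.0509(9400) − 2.3(42) = 70.5 − 74.562 + 478.46 − 96.6 = 377.798.
∂Q_x/∂Y = +0.0509, so E_I = 0.0509·(9400/377.798) ≈ 1.266.
E_I > 1: normal good (luxury).

1.266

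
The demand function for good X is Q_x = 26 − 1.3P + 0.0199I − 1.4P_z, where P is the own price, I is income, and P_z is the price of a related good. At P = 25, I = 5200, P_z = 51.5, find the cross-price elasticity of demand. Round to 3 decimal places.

Substituting, Q_x = 26 − 1.3(25) + 0.0199(5200) − 1.4(51.5) = 26 − 32.5 + 103.48 − 72.1 = 24.88.
∂Q_x/∂P_z = −1.4, so E_xy = -1.4·(51.5/24.88) ≈ -2.898.
E_xy < 0: the goods are complements.

-2.898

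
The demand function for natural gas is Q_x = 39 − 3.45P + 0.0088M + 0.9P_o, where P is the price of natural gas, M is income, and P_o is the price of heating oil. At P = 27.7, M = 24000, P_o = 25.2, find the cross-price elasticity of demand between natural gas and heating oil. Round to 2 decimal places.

0.13

Q_x = 39 − 3.45(27.7) + 0.0088(24000) + 0.9(25.2) = 39 − 95.565 + 211.2 + 22.68 = 177.315.
∂Q_x/∂P_o = +0.9, so E_xy = 0.9·(25.2/177.315) ≈ 0.13.
E_xy > 0: the goods are substitutes.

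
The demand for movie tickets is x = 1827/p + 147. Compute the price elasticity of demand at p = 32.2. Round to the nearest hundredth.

At p = 32.2, x = 203.7391.
dx/dp = −1827/p² = −1.7621.
Point elasticity E = (dx/dp)·(p/x) = -1.7621 × 32.2/203.7391 ≈ -0.28.
|E| < 1, so demand is inelastic at this price.

-0.28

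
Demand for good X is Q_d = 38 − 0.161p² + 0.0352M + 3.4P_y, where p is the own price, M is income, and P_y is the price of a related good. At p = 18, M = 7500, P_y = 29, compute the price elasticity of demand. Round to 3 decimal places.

-0.299

First evaluate Q_d: 38 − 0.161(18)² + 0.0352(7500) + 3.4(29) = 38 − 52.164 + 264 + 98.6 = 348.436.
∂Q_d/∂p = −2·0.161·p = -5.796, so E_p = -5.796·(18/348.436) ≈ -0.299.
|E_p| < 1: demand is inelastic.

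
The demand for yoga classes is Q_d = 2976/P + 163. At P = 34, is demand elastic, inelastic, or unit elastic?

At P = 34, Q_d = 250.5294.
dQ_d/dP = −2976/P² = −2.5744.
Point elasticity E = (dQ_d/dP)·(P/Q_d) = -2.5744 × 34/250.5294 ≈ -0.349.
|E| ≈ 0.349 < 1, so demand is inelastic.

inelastic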